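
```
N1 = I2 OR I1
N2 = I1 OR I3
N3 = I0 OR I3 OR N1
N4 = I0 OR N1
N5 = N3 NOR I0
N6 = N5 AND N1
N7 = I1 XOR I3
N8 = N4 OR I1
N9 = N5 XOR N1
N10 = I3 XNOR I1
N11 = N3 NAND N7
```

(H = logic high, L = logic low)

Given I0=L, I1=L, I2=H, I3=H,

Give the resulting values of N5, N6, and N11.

N1 = I2 OR I1 = H OR L = H
N3 = I0 OR I3 OR N1 = L OR H OR H = H
N5 = N3 NOR I0 = H NOR L = L
N6 = N5 AND N1 = L AND H = L
N7 = I1 XOR I3 = L XOR H = H
N11 = N3 NAND N7 = H NAND H = L

N5 = L; N6 = L; N11 = L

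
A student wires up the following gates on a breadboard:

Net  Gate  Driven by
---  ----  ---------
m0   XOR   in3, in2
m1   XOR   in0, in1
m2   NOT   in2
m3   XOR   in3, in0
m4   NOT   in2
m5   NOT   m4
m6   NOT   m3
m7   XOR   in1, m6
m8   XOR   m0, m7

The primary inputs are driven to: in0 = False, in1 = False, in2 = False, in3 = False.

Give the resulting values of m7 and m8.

m7 = True  m8 = True

m0 = in3 XOR in2 = False XOR False = False
m3 = in3 XOR in0 = False XOR False = False
m6 = NOT m3 = NOT False = True
m7 = in1 XOR m6 = False XOR True = True
m8 = m0 XOR m7 = False XOR True = True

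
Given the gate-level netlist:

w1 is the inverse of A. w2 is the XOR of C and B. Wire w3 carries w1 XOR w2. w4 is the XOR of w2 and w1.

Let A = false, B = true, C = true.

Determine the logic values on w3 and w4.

w1 = NOT A = NOT false = true
w2 = C XOR B = true XOR true = false
w3 = w1 XOR w2 = true XOR false = true
w4 = w2 XOR w1 = false XOR true = true

w3 = true, w4 = true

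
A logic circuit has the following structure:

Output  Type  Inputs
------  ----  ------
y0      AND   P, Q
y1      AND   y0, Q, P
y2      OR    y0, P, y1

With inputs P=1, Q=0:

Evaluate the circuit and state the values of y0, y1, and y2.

y0 = 0, y1 = 0, y2 = 1

y0 = P AND Q = 1 AND 0 = 0
y1 = y0 AND Q AND P = 0 AND 0 AND 1 = 0
y2 = y0 OR P OR y1 = 0 OR 1 OR 0 = 1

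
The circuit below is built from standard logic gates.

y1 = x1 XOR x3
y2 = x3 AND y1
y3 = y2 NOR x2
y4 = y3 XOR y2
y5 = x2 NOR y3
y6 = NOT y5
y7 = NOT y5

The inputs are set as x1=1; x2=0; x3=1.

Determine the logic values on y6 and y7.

y1 = x1 XOR x3 = 1 XOR 1 = 0
y2 = x3 AND y1 = 1 AND 0 = 0
y3 = y2 NOR x2 = 0 NOR 0 = 1
y5 = x2 NOR y3 = 0 NOR 1 = 0
y6 = NOT y5 = NOT 0 = 1
y7 = NOT y5 = NOT 0 = 1

y6 = 1  y7 = 1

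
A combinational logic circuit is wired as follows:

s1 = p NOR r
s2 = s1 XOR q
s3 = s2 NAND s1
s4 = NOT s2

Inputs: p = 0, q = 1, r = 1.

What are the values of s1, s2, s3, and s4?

s1 = 0, s2 = 1, s3 = 1, s4 = 0

s1 = p NOR r = 0 NOR 1 = 0
s2 = s1 XOR q = 0 XOR 1 = 1
s3 = s2 NAND s1 = 1 NAND 0 = 1
s4 = NOT s2 = NOT 1 = 0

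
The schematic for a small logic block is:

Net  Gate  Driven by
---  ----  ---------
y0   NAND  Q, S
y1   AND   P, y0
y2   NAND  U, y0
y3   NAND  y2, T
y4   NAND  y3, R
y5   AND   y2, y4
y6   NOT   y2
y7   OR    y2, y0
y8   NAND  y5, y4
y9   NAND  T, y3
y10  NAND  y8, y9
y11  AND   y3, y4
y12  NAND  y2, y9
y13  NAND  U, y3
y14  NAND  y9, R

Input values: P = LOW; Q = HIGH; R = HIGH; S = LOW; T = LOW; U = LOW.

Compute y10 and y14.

y10 = LOW, y14 = LOW

y0 = Q NAND S = HIGH NAND LOW = HIGH
y2 = U NAND y0 = LOW NAND HIGH = HIGH
y3 = y2 NAND T = HIGH NAND LOW = HIGH
y4 = y3 NAND R = HIGH NAND HIGH = LOW
y5 = y2 AND y4 = HIGH AND LOW = LOW
y8 = y5 NAND y4 = LOW NAND LOW = HIGH
y9 = T NAND y3 = LOW NAND HIGH = HIGH
y10 = y8 NAND y9 = HIGH NAND HIGH = LOW
y14 = y9 NAND R = HIGH NAND HIGH = LOW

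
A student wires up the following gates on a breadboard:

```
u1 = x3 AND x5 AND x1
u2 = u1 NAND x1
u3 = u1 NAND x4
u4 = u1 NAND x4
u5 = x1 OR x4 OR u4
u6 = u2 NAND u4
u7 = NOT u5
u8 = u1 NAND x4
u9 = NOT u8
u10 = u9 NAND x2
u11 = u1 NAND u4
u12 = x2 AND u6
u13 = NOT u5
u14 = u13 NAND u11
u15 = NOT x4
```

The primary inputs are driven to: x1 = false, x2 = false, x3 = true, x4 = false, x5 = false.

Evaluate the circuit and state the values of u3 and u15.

u3 = true; u15 = true

u1 = x3 AND x5 AND x1 = true AND false AND false = false
u3 = u1 NAND x4 = false NAND false = true
u15 = NOT x4 = NOT false = true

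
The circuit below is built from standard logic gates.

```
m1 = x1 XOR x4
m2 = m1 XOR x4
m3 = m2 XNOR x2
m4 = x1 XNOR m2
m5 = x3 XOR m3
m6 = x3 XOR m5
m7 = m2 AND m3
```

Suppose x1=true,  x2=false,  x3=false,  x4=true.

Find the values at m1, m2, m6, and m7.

m1 = false  m2 = true  m6 = false  m7 = false

m1 = x1 XOR x4 = true XOR true = false
m2 = m1 XOR x4 = false XOR true = true
m3 = m2 XNOR x2 = true XNOR false = false
m5 = x3 XOR m3 = false XOR false = false
m6 = x3 XOR m5 = false XOR false = false
m7 = m2 AND m3 = true AND false = false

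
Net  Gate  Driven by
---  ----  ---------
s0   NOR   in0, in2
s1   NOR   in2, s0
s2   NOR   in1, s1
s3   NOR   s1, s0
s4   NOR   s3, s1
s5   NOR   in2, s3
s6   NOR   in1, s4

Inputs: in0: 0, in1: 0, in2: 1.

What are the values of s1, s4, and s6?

s0 = in0 NOR in2 = 0 NOR 1 = 0
s1 = in2 NOR s0 = 1 NOR 0 = 0
s3 = s1 NOR s0 = 0 NOR 0 = 1
s4 = s3 NOR s1 = 1 NOR 0 = 0
s6 = in1 NOR s4 = 0 NOR 0 = 1

s1 = 0, s4 = 0, s6 = 1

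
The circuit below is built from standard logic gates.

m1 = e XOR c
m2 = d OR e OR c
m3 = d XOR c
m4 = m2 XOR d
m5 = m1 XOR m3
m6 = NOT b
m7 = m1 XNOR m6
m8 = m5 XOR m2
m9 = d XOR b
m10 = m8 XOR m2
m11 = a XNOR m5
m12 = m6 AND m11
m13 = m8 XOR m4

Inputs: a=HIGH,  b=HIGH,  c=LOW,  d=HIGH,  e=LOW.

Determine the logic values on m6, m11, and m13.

m6 = LOW; m11 = HIGH; m13 = LOW

m1 = e XOR c = LOW XOR LOW = LOW
m2 = d OR e OR c = HIGH OR LOW OR LOW = HIGH
m3 = d XOR c = HIGH XOR LOW = HIGH
m4 = m2 XOR d = HIGH XOR HIGH = LOW
m5 = m1 XOR m3 = LOW XOR HIGH = HIGH
m6 = NOT b = NOT HIGH = LOW
m8 = m5 XOR m2 = HIGH XOR HIGH = LOW
m11 = a XNOR m5 = HIGH XNOR HIGH = HIGH
m13 = m8 XOR m4 = LOW XOR LOW = LOW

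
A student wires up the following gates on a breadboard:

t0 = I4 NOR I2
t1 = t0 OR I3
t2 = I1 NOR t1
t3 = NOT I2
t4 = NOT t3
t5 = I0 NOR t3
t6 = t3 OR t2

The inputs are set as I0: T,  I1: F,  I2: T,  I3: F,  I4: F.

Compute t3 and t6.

t0 = I4 NOR I2 = F NOR T = F
t1 = t0 OR I3 = F OR F = F
t2 = I1 NOR t1 = F NOR F = T
t3 = NOT I2 = NOT T = F
t6 = t3 OR t2 = F OR T = T

t3 = F  t6 = T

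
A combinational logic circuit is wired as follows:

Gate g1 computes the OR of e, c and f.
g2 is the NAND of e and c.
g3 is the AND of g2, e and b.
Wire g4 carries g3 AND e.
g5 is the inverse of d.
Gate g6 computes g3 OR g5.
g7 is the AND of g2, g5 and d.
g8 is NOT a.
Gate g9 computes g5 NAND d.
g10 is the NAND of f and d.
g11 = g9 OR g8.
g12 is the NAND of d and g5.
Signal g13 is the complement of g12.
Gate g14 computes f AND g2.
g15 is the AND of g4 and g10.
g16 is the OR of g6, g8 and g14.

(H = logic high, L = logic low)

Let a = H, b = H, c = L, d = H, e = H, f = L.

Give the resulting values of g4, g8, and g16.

g4 = H, g8 = L, g16 = H

g2 = e NAND c = H NAND L = H
g3 = g2 AND e AND b = H AND H AND H = H
g4 = g3 AND e = H AND H = H
g5 = NOT d = NOT H = L
g6 = g3 OR g5 = H OR L = H
g8 = NOT a = NOT H = L
g14 = f AND g2 = L AND H = L
g16 = g6 OR g8 OR g14 = H OR L OR L = H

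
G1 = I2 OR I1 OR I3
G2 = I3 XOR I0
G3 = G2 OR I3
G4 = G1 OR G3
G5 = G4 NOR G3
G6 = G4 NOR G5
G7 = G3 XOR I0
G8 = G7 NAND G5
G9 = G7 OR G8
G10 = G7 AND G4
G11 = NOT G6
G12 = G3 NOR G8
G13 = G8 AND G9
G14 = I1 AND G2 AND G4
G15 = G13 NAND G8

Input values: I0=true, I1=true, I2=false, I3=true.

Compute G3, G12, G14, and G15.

G3 = true; G12 = false; G14 = false; G15 = false

G1 = I2 OR I1 OR I3 = false OR true OR true = true
G2 = I3 XOR I0 = true XOR true = false
G3 = G2 OR I3 = false OR true = true
G4 = G1 OR G3 = true OR true = true
G5 = G4 NOR G3 = true NOR true = false
G7 = G3 XOR I0 = true XOR true = false
G8 = G7 NAND G5 = false NAND false = true
G9 = G7 OR G8 = false OR true = true
G12 = G3 NOR G8 = true NOR true = false
G13 = G8 AND G9 = true AND true = true
G14 = I1 AND G2 AND G4 = true AND false AND true = false
G15 = G13 NAND G8 = true NAND true = false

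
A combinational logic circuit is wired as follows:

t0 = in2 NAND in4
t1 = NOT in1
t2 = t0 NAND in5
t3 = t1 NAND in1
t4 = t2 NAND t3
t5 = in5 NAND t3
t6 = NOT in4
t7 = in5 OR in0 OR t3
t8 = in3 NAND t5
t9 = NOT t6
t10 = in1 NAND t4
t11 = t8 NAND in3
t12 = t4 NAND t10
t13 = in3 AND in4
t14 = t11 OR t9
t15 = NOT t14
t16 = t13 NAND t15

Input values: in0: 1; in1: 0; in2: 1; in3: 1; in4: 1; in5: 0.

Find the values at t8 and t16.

t8 = 0, t16 = 1

t1 = NOT in1 = NOT 0 = 1
t3 = t1 NAND in1 = 1 NAND 0 = 1
t5 = in5 NAND t3 = 0 NAND 1 = 1
t6 = NOT in4 = NOT 1 = 0
t8 = in3 NAND t5 = 1 NAND 1 = 0
t9 = NOT t6 = NOT 0 = 1
t11 = t8 NAND in3 = 0 NAND 1 = 1
t13 = in3 AND in4 = 1 AND 1 = 1
t14 = t11 OR t9 = 1 OR 1 = 1
t15 = NOT t14 = NOT 1 = 0
t16 = t13 NAND t15 = 1 NAND 0 = 1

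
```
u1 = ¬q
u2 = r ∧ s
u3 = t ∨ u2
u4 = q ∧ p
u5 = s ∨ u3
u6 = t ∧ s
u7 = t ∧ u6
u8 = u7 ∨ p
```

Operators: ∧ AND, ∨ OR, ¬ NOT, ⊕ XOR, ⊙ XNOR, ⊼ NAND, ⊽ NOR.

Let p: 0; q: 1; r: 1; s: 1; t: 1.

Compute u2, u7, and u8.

u2 = r AND s = 1 AND 1 = 1
u6 = t AND s = 1 AND 1 = 1
u7 = t AND u6 = 1 AND 1 = 1
u8 = u7 OR p = 1 OR 0 = 1

u2 = 1; u7 = 1; u8 = 1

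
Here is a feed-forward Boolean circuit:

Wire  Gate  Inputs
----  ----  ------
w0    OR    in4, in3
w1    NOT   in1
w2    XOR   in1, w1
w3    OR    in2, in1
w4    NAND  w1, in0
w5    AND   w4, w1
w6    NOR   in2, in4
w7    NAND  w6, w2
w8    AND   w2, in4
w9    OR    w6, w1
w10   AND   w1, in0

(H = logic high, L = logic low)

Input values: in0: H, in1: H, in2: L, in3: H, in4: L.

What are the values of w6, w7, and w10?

w1 = NOT in1 = NOT H = L
w2 = in1 XOR w1 = H XOR L = H
w6 = in2 NOR in4 = L NOR L = H
w7 = w6 NAND w2 = H NAND H = L
w10 = w1 AND in0 = L AND H = L

w6 = H, w7 = L, w10 = L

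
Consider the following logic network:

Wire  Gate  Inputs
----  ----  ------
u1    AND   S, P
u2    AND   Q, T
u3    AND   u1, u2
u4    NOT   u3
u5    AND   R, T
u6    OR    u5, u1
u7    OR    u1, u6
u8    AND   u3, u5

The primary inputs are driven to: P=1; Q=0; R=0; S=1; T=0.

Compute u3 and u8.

u3 = 0, u8 = 0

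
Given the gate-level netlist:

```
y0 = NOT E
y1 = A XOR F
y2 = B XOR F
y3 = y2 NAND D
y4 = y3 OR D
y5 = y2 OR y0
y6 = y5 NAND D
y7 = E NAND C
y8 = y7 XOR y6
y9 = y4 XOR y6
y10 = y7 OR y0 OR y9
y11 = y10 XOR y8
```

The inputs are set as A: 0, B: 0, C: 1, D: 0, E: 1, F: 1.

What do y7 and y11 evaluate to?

y7 = 0  y11 = 1

y0 = NOT E = NOT 1 = 0
y2 = B XOR F = 0 XOR 1 = 1
y3 = y2 NAND D = 1 NAND 0 = 1
y4 = y3 OR D = 1 OR 0 = 1
y5 = y2 OR y0 = 1 OR 0 = 1
y6 = y5 NAND D = 1 NAND 0 = 1
y7 = E NAND C = 1 NAND 1 = 0
y8 = y7 XOR y6 = 0 XOR 1 = 1
y9 = y4 XOR y6 = 1 XOR 1 = 0
y10 = y7 OR y0 OR y9 = 0 OR 0 OR 0 = 0
y11 = y10 XOR y8 = 0 XOR 1 = 1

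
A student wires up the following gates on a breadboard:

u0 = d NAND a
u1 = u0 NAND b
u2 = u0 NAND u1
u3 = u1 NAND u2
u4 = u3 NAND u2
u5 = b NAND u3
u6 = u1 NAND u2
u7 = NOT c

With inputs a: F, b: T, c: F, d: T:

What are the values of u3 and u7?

u3 = T, u7 = T

u0 = d NAND a = T NAND F = T
u1 = u0 NAND b = T NAND T = F
u2 = u0 NAND u1 = T NAND F = T
u3 = u1 NAND u2 = F NAND T = T
u7 = NOT c = NOT F = T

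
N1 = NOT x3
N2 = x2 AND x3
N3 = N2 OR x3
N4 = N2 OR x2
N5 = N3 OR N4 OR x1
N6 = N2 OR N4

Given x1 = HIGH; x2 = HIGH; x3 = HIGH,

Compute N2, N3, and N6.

N2 = x2 AND x3 = HIGH AND HIGH = HIGH
N3 = N2 OR x3 = HIGH OR HIGH = HIGH
N4 = N2 OR x2 = HIGH OR HIGH = HIGH
N6 = N2 OR N4 = HIGH OR HIGH = HIGH

N2 = HIGH  N3 = HIGH  N6 = HIGH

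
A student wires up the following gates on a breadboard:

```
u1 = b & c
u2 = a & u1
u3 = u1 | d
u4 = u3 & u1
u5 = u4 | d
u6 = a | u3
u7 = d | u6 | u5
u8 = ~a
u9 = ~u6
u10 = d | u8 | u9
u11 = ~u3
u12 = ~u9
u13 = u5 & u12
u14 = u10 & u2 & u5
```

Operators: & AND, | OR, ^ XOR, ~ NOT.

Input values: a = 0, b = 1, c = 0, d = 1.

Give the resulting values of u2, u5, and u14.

u1 = b AND c = 1 AND 0 = 0
u2 = a AND u1 = 0 AND 0 = 0
u3 = u1 OR d = 0 OR 1 = 1
u4 = u3 AND u1 = 1 AND 0 = 0
u5 = u4 OR d = 0 OR 1 = 1
u6 = a OR u3 = 0 OR 1 = 1
u8 = NOT a = NOT 0 = 1
u9 = NOT u6 = NOT 1 = 0
u10 = d OR u8 OR u9 = 1 OR 1 OR 0 = 1
u14 = u10 AND u2 AND u5 = 1 AND 0 AND 1 = 0

u2 = 0; u5 = 1; u14 = 0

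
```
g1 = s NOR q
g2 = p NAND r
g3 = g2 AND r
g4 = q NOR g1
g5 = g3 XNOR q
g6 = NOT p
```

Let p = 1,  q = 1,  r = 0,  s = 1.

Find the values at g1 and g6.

g1 = 0  g6 = 0

g1 = s NOR q = 1 NOR 1 = 0
g6 = NOT p = NOT 1 = 0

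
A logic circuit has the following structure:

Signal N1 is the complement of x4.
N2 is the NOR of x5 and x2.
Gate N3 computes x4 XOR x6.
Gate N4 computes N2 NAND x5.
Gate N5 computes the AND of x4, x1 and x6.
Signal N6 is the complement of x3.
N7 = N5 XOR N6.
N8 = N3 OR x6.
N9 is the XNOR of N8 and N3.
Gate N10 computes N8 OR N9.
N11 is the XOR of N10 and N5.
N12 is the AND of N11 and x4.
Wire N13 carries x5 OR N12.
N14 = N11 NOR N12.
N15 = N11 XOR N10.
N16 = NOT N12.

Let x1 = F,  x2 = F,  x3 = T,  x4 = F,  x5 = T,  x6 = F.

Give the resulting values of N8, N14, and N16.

N8 = F, N14 = F, N16 = T

N3 = x4 XOR x6 = F XOR F = F
N5 = x4 AND x1 AND x6 = F AND F AND F = F
N8 = N3 OR x6 = F OR F = F
N9 = N8 XNOR N3 = F XNOR F = T
N10 = N8 OR N9 = F OR T = T
N11 = N10 XOR N5 = T XOR F = T
N12 = N11 AND x4 = T AND F = F
N14 = N11 NOR N12 = T NOR F = F
N16 = NOT N12 = NOT F = T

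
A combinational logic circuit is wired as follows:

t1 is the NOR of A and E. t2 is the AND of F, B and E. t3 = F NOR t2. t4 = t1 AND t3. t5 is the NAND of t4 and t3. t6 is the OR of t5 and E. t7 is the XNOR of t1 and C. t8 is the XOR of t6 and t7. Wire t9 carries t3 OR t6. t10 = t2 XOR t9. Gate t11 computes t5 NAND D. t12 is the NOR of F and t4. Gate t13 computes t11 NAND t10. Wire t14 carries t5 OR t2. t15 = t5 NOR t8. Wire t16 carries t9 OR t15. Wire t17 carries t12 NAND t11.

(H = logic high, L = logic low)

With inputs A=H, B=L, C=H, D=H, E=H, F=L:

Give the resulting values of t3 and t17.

t3 = H, t17 = H

t1 = A NOR E = H NOR H = L
t2 = F AND B AND E = L AND L AND H = L
t3 = F NOR t2 = L NOR L = H
t4 = t1 AND t3 = L AND H = L
t5 = t4 NAND t3 = L NAND H = H
t11 = t5 NAND D = H NAND H = L
t12 = F NOR t4 = L NOR L = H
t17 = t12 NAND t11 = H NAND L = H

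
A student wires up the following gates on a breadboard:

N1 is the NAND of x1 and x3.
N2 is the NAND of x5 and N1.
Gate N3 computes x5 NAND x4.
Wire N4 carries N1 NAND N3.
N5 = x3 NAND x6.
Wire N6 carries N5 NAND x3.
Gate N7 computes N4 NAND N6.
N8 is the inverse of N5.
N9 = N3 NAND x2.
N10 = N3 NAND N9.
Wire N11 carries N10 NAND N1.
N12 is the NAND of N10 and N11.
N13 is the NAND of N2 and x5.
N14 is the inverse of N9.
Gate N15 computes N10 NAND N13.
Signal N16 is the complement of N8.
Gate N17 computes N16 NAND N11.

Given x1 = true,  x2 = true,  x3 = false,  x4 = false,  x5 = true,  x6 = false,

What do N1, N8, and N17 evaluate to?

N1 = true  N8 = false  N17 = true

N1 = x1 NAND x3 = true NAND false = true
N3 = x5 NAND x4 = true NAND false = true
N5 = x3 NAND x6 = false NAND false = true
N8 = NOT N5 = NOT true = false
N9 = N3 NAND x2 = true NAND true = false
N10 = N3 NAND N9 = true NAND false = true
N11 = N10 NAND N1 = true NAND true = false
N16 = NOT N8 = NOT false = true
N17 = N16 NAND N11 = true NAND false = true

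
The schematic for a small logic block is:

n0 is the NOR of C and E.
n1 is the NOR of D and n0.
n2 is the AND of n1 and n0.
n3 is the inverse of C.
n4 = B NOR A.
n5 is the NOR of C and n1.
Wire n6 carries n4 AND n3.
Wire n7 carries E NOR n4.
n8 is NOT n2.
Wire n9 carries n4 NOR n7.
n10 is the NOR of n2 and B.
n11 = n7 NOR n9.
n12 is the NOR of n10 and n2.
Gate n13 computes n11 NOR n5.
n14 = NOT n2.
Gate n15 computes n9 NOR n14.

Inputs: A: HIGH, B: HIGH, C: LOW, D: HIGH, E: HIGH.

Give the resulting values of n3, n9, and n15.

n3 = HIGH, n9 = HIGH, n15 = LOW

n0 = C NOR E = LOW NOR HIGH = LOW
n1 = D NOR n0 = HIGH NOR LOW = LOW
n2 = n1 AND n0 = LOW AND LOW = LOW
n3 = NOT C = NOT LOW = HIGH
n4 = B NOR A = HIGH NOR HIGH = LOW
n7 = E NOR n4 = HIGH NOR LOW = LOW
n9 = n4 NOR n7 = LOW NOR LOW = HIGH
n14 = NOT n2 = NOT LOW = HIGH
n15 = n9 NOR n14 = HIGH NOR HIGH = LOW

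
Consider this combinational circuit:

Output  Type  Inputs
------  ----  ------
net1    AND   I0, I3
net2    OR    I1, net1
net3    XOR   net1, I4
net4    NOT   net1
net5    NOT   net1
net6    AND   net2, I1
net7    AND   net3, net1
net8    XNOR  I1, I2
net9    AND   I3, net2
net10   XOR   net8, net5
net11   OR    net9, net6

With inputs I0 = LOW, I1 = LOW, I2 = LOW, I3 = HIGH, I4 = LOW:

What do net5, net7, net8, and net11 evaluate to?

net1 = I0 AND I3 = LOW AND HIGH = LOW
net2 = I1 OR net1 = LOW OR LOW = LOW
net3 = net1 XOR I4 = LOW XOR LOW = LOW
net5 = NOT net1 = NOT LOW = HIGH
net6 = net2 AND I1 = LOW AND LOW = LOW
net7 = net3 AND net1 = LOW AND LOW = LOW
net8 = I1 XNOR I2 = LOW XNOR LOW = HIGH
net9 = I3 AND net2 = HIGH AND LOW = LOW
net11 = net9 OR net6 = LOW OR LOW = LOW

net5 = HIGH, net7 = LOW, net8 = HIGH, net11 = LOW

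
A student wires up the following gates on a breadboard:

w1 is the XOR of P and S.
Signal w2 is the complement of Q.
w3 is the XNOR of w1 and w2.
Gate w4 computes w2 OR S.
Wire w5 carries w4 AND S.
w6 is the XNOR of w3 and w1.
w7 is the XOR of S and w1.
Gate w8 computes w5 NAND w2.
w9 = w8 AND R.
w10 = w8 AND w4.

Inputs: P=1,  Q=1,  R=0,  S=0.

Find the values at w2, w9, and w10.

w2 = 0; w9 = 0; w10 = 0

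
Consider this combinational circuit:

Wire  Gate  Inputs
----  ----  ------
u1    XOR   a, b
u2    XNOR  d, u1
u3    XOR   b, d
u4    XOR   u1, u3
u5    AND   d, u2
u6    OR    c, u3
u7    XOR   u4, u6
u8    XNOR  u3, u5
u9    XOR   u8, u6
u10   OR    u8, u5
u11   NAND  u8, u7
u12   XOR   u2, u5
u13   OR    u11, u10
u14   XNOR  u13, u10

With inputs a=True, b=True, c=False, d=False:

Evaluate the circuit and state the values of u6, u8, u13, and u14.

u1 = a XOR b = True XOR True = False
u2 = d XNOR u1 = False XNOR False = True
u3 = b XOR d = True XOR False = True
u4 = u1 XOR u3 = False XOR True = True
u5 = d AND u2 = False AND True = False
u6 = c OR u3 = False OR True = True
u7 = u4 XOR u6 = True XOR True = False
u8 = u3 XNOR u5 = True XNOR False = False
u10 = u8 OR u5 = False OR False = False
u11 = u8 NAND u7 = False NAND False = True
u13 = u11 OR u10 = True OR False = True
u14 = u13 XNOR u10 = True XNOR False = False

u6 = True, u8 = False, u13 = True, u14 = False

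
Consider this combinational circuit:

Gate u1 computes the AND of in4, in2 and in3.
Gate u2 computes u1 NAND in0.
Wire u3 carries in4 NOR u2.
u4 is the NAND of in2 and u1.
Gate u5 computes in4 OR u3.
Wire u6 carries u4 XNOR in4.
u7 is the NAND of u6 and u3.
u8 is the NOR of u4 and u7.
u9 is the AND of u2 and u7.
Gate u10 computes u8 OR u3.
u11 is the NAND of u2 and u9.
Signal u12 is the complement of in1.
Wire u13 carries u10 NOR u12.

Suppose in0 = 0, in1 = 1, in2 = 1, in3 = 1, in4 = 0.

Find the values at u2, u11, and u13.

u1 = in4 AND in2 AND in3 = 0 AND 1 AND 1 = 0
u2 = u1 NAND in0 = 0 NAND 0 = 1
u3 = in4 NOR u2 = 0 NOR 1 = 0
u4 = in2 NAND u1 = 1 NAND 0 = 1
u6 = u4 XNOR in4 = 1 XNOR 0 = 0
u7 = u6 NAND u3 = 0 NAND 0 = 1
u8 = u4 NOR u7 = 1 NOR 1 = 0
u9 = u2 AND u7 = 1 AND 1 = 1
u10 = u8 OR u3 = 0 OR 0 = 0
u11 = u2 NAND u9 = 1 NAND 1 = 0
u12 = NOT in1 = NOT 1 = 0
u13 = u10 NOR u12 = 0 NOR 0 = 1

u2 = 1, u11 = 0, u13 = 1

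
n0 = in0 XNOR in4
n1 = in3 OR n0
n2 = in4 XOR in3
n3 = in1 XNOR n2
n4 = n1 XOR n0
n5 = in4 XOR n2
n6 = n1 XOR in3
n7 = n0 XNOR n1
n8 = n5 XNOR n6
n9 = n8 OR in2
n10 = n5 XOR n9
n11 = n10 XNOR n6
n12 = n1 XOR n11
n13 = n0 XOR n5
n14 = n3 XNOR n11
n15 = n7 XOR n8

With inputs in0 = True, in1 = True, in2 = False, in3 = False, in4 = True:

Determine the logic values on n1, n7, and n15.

n0 = in0 XNOR in4 = True XNOR True = True
n1 = in3 OR n0 = False OR True = True
n2 = in4 XOR in3 = True XOR False = True
n5 = in4 XOR n2 = True XOR True = False
n6 = n1 XOR in3 = True XOR False = True
n7 = n0 XNOR n1 = True XNOR True = True
n8 = n5 XNOR n6 = False XNOR True = False
n15 = n7 XOR n8 = True XOR False = True

n1 = True, n7 = True, n15 = True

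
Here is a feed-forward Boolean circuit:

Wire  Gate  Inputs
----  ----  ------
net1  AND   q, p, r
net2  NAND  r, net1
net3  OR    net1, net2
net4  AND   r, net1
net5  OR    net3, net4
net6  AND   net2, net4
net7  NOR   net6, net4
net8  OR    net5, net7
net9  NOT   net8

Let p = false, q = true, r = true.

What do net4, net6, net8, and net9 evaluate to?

net1 = q AND p AND r = true AND false AND true = false
net2 = r NAND net1 = true NAND false = true
net3 = net1 OR net2 = false OR true = true
net4 = r AND net1 = true AND false = false
net5 = net3 OR net4 = true OR false = true
net6 = net2 AND net4 = true AND false = false
net7 = net6 NOR net4 = false NOR false = true
net8 = net5 OR net7 = true OR true = true
net9 = NOT net8 = NOT true = false

net4 = false, net6 = false, net8 = true, net9 = false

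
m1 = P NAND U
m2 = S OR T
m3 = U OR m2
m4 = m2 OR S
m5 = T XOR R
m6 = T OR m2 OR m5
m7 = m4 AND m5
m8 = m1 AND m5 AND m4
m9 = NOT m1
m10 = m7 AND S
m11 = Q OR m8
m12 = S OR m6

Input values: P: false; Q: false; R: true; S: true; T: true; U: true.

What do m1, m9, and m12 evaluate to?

m1 = true; m9 = false; m12 = true

m1 = P NAND U = false NAND true = true
m2 = S OR T = true OR true = true
m5 = T XOR R = true XOR true = false
m6 = T OR m2 OR m5 = true OR true OR false = true
m9 = NOT m1 = NOT true = false
m12 = S OR m6 = true OR true = true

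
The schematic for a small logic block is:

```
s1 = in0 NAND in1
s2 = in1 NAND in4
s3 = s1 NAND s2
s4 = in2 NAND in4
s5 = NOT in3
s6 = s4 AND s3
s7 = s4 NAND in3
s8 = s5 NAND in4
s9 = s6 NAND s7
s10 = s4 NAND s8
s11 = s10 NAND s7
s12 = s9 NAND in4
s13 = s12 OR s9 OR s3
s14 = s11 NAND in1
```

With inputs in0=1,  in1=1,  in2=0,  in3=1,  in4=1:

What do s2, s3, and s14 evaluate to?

s1 = in0 NAND in1 = 1 NAND 1 = 0
s2 = in1 NAND in4 = 1 NAND 1 = 0
s3 = s1 NAND s2 = 0 NAND 0 = 1
s4 = in2 NAND in4 = 0 NAND 1 = 1
s5 = NOT in3 = NOT 1 = 0
s7 = s4 NAND in3 = 1 NAND 1 = 0
s8 = s5 NAND in4 = 0 NAND 1 = 1
s10 = s4 NAND s8 = 1 NAND 1 = 0
s11 = s10 NAND s7 = 0 NAND 0 = 1
s14 = s11 NAND in1 = 1 NAND 1 = 0

s2 = 0, s3 = 1, s14 = 0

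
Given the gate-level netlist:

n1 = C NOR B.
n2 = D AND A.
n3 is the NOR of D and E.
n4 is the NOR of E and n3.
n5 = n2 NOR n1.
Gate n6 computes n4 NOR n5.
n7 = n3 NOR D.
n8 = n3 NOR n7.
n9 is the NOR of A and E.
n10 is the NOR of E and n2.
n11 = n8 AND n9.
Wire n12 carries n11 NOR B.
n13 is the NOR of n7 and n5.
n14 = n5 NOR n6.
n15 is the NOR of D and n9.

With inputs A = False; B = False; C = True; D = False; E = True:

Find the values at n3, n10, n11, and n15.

n2 = D AND A = False AND False = False
n3 = D NOR E = False NOR True = False
n7 = n3 NOR D = False NOR False = True
n8 = n3 NOR n7 = False NOR True = False
n9 = A NOR E = False NOR True = False
n10 = E NOR n2 = True NOR False = False
n11 = n8 AND n9 = False AND False = False
n15 = D NOR n9 = False NOR False = True

n3 = False, n10 = False, n11 = False, n15 = True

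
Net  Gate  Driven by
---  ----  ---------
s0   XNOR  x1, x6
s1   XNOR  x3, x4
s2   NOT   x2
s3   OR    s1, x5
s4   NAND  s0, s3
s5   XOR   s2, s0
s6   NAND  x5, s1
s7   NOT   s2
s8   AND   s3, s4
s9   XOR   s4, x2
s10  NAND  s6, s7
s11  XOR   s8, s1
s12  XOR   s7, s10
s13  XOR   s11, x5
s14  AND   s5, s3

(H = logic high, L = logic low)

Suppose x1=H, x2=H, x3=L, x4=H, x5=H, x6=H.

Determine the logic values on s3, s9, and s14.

s3 = H  s9 = H  s14 = H

s0 = x1 XNOR x6 = H XNOR H = H
s1 = x3 XNOR x4 = L XNOR H = L
s2 = NOT x2 = NOT H = L
s3 = s1 OR x5 = L OR H = H
s4 = s0 NAND s3 = H NAND H = L
s5 = s2 XOR s0 = L XOR H = H
s9 = s4 XOR x2 = L XOR H = H
s14 = s5 AND s3 = H AND H = H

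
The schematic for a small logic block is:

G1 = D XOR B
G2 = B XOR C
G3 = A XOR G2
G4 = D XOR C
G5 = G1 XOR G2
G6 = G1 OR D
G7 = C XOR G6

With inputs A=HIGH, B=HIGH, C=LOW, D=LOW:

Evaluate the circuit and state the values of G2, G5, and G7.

G2 = HIGH  G5 = LOW  G7 = HIGH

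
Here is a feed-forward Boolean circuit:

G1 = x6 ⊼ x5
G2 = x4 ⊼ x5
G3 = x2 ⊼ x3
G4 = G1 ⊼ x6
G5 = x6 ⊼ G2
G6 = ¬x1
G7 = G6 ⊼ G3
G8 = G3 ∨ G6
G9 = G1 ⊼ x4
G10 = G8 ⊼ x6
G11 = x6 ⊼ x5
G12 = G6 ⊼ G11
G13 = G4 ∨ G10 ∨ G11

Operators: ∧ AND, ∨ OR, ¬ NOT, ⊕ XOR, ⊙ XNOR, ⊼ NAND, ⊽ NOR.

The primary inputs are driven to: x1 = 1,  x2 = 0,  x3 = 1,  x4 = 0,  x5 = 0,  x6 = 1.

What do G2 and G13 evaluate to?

G2 = 1; G13 = 1

G1 = x6 NAND x5 = 1 NAND 0 = 1
G2 = x4 NAND x5 = 0 NAND 0 = 1
G3 = x2 NAND x3 = 0 NAND 1 = 1
G4 = G1 NAND x6 = 1 NAND 1 = 0
G6 = NOT x1 = NOT 1 = 0
G8 = G3 OR G6 = 1 OR 0 = 1
G10 = G8 NAND x6 = 1 NAND 1 = 0
G11 = x6 NAND x5 = 1 NAND 0 = 1
G13 = G4 OR G10 OR G11 = 0 OR 0 OR 1 = 1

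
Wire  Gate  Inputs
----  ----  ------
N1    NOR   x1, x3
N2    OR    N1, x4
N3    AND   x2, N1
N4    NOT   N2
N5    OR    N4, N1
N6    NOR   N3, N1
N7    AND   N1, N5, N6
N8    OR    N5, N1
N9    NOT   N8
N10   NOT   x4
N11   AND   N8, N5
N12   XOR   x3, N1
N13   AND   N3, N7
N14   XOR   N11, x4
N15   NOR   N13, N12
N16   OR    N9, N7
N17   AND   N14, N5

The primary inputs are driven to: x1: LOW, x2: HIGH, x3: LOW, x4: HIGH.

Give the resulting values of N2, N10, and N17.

N1 = x1 NOR x3 = LOW NOR LOW = HIGH
N2 = N1 OR x4 = HIGH OR HIGH = HIGH
N4 = NOT N2 = NOT HIGH = LOW
N5 = N4 OR N1 = LOW OR HIGH = HIGH
N8 = N5 OR N1 = HIGH OR HIGH = HIGH
N10 = NOT x4 = NOT HIGH = LOW
N11 = N8 AND N5 = HIGH AND HIGH = HIGH
N14 = N11 XOR x4 = HIGH XOR HIGH = LOW
N17 = N14 AND N5 = LOW AND HIGH = LOW

N2 = HIGH  N10 = LOW  N17 = LOW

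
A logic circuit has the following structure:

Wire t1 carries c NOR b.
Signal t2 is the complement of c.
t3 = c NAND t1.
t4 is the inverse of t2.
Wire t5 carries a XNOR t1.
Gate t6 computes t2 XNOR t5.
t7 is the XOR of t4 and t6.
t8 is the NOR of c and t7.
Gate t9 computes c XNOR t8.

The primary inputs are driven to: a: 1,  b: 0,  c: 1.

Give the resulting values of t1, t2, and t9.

t1 = 0, t2 = 0, t9 = 0

t1 = c NOR b = 1 NOR 0 = 0
t2 = NOT c = NOT 1 = 0
t4 = NOT t2 = NOT 0 = 1
t5 = a XNOR t1 = 1 XNOR 0 = 0
t6 = t2 XNOR t5 = 0 XNOR 0 = 1
t7 = t4 XOR t6 = 1 XOR 1 = 0
t8 = c NOR t7 = 1 NOR 0 = 0
t9 = c XNOR t8 = 1 XNOR 0 = 0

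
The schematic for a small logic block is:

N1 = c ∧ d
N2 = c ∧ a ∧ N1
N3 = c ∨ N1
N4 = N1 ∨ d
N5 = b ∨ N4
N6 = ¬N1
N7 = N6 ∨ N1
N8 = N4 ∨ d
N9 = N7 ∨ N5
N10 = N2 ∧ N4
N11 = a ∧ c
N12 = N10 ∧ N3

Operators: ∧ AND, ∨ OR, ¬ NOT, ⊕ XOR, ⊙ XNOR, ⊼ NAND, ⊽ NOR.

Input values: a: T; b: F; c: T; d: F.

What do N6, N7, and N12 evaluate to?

N6 = T  N7 = T  N12 = F

N1 = c AND d = T AND F = F
N2 = c AND a AND N1 = T AND T AND F = F
N3 = c OR N1 = T OR F = T
N4 = N1 OR d = F OR F = F
N6 = NOT N1 = NOT F = T
N7 = N6 OR N1 = T OR F = T
N10 = N2 AND N4 = F AND F = F
N12 = N10 AND N3 = F AND T = F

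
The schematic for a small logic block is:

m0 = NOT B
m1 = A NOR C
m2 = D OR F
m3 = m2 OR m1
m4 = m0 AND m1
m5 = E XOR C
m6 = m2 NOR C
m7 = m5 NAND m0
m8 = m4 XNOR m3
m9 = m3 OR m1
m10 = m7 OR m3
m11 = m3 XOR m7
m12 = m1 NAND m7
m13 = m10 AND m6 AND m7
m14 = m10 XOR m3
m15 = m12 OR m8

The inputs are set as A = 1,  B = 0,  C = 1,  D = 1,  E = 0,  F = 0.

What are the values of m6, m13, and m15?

m0 = NOT B = NOT 0 = 1
m1 = A NOR C = 1 NOR 1 = 0
m2 = D OR F = 1 OR 0 = 1
m3 = m2 OR m1 = 1 OR 0 = 1
m4 = m0 AND m1 = 1 AND 0 = 0
m5 = E XOR C = 0 XOR 1 = 1
m6 = m2 NOR C = 1 NOR 1 = 0
m7 = m5 NAND m0 = 1 NAND 1 = 0
m8 = m4 XNOR m3 = 0 XNOR 1 = 0
m10 = m7 OR m3 = 0 OR 1 = 1
m12 = m1 NAND m7 = 0 NAND 0 = 1
m13 = m10 AND m6 AND m7 = 1 AND 0 AND 0 = 0
m15 = m12 OR m8 = 1 OR 0 = 1

m6 = 0; m13 = 0; m15 = 1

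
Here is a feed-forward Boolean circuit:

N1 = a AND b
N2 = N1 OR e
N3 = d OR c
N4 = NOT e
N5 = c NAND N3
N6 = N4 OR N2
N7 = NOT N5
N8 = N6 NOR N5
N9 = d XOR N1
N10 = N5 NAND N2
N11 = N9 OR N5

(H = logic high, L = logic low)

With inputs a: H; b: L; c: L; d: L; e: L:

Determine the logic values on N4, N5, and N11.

N1 = a AND b = H AND L = L
N3 = d OR c = L OR L = L
N4 = NOT e = NOT L = H
N5 = c NAND N3 = L NAND L = H
N9 = d XOR N1 = L XOR L = L
N11 = N9 OR N5 = L OR H = H

N4 = H  N5 = H  N11 = H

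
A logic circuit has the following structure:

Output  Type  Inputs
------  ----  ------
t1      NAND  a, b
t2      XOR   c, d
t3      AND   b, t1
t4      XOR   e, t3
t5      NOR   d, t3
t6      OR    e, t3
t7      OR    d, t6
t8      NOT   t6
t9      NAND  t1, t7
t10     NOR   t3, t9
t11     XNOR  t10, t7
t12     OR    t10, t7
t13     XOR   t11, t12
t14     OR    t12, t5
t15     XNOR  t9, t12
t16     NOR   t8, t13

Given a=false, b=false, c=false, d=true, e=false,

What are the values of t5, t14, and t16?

t1 = a NAND b = false NAND false = true
t3 = b AND t1 = false AND true = false
t5 = d NOR t3 = true NOR false = false
t6 = e OR t3 = false OR false = false
t7 = d OR t6 = true OR false = true
t8 = NOT t6 = NOT false = true
t9 = t1 NAND t7 = true NAND true = false
t10 = t3 NOR t9 = false NOR false = true
t11 = t10 XNOR t7 = true XNOR true = true
t12 = t10 OR t7 = true OR true = true
t13 = t11 XOR t12 = true XOR true = false
t14 = t12 OR t5 = true OR false = true
t16 = t8 NOR t13 = true NOR false = false

t5 = false, t14 = true, t16 = false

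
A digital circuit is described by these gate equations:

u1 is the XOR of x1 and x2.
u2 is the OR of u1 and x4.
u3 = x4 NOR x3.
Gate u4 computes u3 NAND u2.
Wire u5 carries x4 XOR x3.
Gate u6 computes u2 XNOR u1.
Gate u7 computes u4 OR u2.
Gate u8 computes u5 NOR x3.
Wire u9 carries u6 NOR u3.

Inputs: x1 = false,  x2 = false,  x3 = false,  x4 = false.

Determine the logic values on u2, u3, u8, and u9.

u2 = false, u3 = true, u8 = true, u9 = false

u1 = x1 XOR x2 = false XOR false = false
u2 = u1 OR x4 = false OR false = false
u3 = x4 NOR x3 = false NOR false = true
u5 = x4 XOR x3 = false XOR false = false
u6 = u2 XNOR u1 = false XNOR false = true
u8 = u5 NOR x3 = false NOR false = true
u9 = u6 NOR u3 = true NOR true = false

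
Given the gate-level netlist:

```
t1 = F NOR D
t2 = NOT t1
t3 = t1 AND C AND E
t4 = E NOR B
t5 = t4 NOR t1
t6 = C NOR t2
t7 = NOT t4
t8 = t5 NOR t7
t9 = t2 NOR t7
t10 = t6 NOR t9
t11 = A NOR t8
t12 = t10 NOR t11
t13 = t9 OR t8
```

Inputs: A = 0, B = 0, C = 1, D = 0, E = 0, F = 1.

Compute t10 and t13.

t1 = F NOR D = 1 NOR 0 = 0
t2 = NOT t1 = NOT 0 = 1
t4 = E NOR B = 0 NOR 0 = 1
t5 = t4 NOR t1 = 1 NOR 0 = 0
t6 = C NOR t2 = 1 NOR 1 = 0
t7 = NOT t4 = NOT 1 = 0
t8 = t5 NOR t7 = 0 NOR 0 = 1
t9 = t2 NOR t7 = 1 NOR 0 = 0
t10 = t6 NOR t9 = 0 NOR 0 = 1
t13 = t9 OR t8 = 0 OR 1 = 1

t10 = 1, t13 = 1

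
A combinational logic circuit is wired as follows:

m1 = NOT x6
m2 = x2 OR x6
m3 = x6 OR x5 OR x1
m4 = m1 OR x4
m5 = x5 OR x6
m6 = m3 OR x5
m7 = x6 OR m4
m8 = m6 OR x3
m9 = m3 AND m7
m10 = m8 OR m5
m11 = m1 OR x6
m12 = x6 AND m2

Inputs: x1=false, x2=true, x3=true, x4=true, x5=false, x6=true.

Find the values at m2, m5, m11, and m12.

m2 = true; m5 = true; m11 = true; m12 = true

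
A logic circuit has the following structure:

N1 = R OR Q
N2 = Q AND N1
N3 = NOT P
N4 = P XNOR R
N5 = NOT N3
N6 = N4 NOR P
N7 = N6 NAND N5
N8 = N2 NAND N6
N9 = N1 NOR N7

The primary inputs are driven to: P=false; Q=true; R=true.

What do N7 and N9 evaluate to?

N7 = true  N9 = false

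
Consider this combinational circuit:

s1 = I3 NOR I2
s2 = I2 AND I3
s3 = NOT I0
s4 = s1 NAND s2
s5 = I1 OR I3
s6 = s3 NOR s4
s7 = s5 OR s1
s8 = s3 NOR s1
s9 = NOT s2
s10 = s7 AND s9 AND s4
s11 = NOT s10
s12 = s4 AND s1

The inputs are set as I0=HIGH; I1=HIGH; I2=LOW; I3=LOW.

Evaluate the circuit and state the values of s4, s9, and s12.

s4 = HIGH, s9 = HIGH, s12 = HIGH

s1 = I3 NOR I2 = LOW NOR LOW = HIGH
s2 = I2 AND I3 = LOW AND LOW = LOW
s4 = s1 NAND s2 = HIGH NAND LOW = HIGH
s9 = NOT s2 = NOT LOW = HIGH
s12 = s4 AND s1 = HIGH AND HIGH = HIGH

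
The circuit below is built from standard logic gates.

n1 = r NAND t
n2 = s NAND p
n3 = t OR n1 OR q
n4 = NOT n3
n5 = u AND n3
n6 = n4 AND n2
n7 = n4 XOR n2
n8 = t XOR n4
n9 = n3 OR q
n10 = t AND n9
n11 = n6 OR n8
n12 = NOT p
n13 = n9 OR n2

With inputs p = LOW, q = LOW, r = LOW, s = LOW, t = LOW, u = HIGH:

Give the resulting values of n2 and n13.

n1 = r NAND t = LOW NAND LOW = HIGH
n2 = s NAND p = LOW NAND LOW = HIGH
n3 = t OR n1 OR q = LOW OR HIGH OR LOW = HIGH
n9 = n3 OR q = HIGH OR LOW = HIGH
n13 = n9 OR n2 = HIGH OR HIGH = HIGH

n2 = HIGH, n13 = HIGH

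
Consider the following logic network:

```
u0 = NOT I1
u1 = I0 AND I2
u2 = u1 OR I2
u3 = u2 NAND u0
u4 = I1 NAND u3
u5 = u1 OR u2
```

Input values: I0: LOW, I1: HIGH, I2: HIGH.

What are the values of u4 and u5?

u0 = NOT I1 = NOT HIGH = LOW
u1 = I0 AND I2 = LOW AND HIGH = LOW
u2 = u1 OR I2 = LOW OR HIGH = HIGH
u3 = u2 NAND u0 = HIGH NAND LOW = HIGH
u4 = I1 NAND u3 = HIGH NAND HIGH = LOW
u5 = u1 OR u2 = LOW OR HIGH = HIGH

u4 = LOW, u5 = HIGH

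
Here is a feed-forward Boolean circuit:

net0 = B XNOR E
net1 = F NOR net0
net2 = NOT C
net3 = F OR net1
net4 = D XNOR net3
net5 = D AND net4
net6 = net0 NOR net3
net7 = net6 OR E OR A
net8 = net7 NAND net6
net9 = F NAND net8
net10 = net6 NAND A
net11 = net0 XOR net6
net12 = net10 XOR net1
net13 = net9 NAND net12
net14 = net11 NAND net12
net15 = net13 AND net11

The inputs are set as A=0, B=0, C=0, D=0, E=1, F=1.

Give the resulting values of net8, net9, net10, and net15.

net0 = B XNOR E = 0 XNOR 1 = 0
net1 = F NOR net0 = 1 NOR 0 = 0
net3 = F OR net1 = 1 OR 0 = 1
net6 = net0 NOR net3 = 0 NOR 1 = 0
net7 = net6 OR E OR A = 0 OR 1 OR 0 = 1
net8 = net7 NAND net6 = 1 NAND 0 = 1
net9 = F NAND net8 = 1 NAND 1 = 0
net10 = net6 NAND A = 0 NAND 0 = 1
net11 = net0 XOR net6 = 0 XOR 0 = 0
net12 = net10 XOR net1 = 1 XOR 0 = 1
net13 = net9 NAND net12 = 0 NAND 1 = 1
net15 = net13 AND net11 = 1 AND 0 = 0

net8 = 1, net9 = 0, net10 = 1, net15 = 0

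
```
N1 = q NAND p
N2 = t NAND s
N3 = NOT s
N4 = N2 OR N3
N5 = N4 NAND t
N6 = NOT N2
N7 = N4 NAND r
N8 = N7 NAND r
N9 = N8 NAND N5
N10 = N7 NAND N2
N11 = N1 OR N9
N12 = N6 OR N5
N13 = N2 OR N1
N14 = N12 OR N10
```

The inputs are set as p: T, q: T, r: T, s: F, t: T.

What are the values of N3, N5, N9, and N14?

N3 = T, N5 = F, N9 = T, N14 = T

N2 = t NAND s = T NAND F = T
N3 = NOT s = NOT F = T
N4 = N2 OR N3 = T OR T = T
N5 = N4 NAND t = T NAND T = F
N6 = NOT N2 = NOT T = F
N7 = N4 NAND r = T NAND T = F
N8 = N7 NAND r = F NAND T = T
N9 = N8 NAND N5 = T NAND F = T
N10 = N7 NAND N2 = F NAND T = T
N12 = N6 OR N5 = F OR F = F
N14 = N12 OR N10 = F OR T = T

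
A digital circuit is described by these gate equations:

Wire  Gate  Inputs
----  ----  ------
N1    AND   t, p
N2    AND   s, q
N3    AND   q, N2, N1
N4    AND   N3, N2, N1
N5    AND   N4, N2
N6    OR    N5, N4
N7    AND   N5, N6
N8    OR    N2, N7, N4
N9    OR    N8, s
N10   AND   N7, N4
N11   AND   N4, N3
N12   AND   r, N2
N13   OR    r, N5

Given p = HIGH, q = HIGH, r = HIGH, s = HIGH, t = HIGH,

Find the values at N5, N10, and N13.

N5 = HIGH  N10 = HIGH  N13 = HIGH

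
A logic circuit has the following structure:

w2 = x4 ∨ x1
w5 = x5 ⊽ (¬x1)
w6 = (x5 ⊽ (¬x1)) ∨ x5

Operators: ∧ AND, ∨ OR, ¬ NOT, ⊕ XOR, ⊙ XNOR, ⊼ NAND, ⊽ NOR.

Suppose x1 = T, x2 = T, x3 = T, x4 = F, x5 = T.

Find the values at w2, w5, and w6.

w2 = T, w5 = F, w6 = T

w2 = F ∨ T = T
w5 = T ⊽ (¬T) = F
w6 = (T ⊽ (¬T)) ∨ T = T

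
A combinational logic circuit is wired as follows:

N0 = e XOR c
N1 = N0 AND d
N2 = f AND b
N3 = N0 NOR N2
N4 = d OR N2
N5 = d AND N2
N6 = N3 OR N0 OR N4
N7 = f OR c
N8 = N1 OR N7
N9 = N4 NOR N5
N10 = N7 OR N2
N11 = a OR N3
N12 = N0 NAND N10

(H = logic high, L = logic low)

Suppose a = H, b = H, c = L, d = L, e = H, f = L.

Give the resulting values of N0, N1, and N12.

N0 = H; N1 = L; N12 = H

N0 = e XOR c = H XOR L = H
N1 = N0 AND d = H AND L = L
N2 = f AND b = L AND H = L
N7 = f OR c = L OR L = L
N10 = N7 OR N2 = L OR L = L
N12 = N0 NAND N10 = H NAND L = H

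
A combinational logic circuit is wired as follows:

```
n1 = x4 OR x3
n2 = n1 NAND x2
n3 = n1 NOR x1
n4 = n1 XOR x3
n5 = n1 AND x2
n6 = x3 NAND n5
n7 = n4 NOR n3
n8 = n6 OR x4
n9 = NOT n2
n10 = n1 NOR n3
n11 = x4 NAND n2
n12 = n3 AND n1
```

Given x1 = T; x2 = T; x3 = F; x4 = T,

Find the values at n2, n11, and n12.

n2 = F; n11 = T; n12 = F

n1 = x4 OR x3 = T OR F = T
n2 = n1 NAND x2 = T NAND T = F
n3 = n1 NOR x1 = T NOR T = F
n11 = x4 NAND n2 = T NAND F = T
n12 = n3 AND n1 = F AND T = F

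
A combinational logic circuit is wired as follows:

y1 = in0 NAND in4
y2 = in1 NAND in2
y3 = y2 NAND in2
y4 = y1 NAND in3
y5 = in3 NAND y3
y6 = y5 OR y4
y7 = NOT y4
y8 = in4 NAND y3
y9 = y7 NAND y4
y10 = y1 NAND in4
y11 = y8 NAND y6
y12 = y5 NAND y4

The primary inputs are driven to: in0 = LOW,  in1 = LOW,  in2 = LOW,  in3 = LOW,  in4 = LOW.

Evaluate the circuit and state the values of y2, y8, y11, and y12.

y2 = HIGH; y8 = HIGH; y11 = LOW; y12 = LOW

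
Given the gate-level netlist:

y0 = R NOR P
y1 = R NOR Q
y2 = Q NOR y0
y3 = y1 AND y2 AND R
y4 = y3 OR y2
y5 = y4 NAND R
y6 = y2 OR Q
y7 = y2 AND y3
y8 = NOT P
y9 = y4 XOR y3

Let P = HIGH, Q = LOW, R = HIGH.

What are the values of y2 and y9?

y0 = R NOR P = HIGH NOR HIGH = LOW
y1 = R NOR Q = HIGH NOR LOW = LOW
y2 = Q NOR y0 = LOW NOR LOW = HIGH
y3 = y1 AND y2 AND R = LOW AND HIGH AND HIGH = LOW
y4 = y3 OR y2 = LOW OR HIGH = HIGH
y9 = y4 XOR y3 = HIGH XOR LOW = HIGH

y2 = HIGH, y9 = HIGH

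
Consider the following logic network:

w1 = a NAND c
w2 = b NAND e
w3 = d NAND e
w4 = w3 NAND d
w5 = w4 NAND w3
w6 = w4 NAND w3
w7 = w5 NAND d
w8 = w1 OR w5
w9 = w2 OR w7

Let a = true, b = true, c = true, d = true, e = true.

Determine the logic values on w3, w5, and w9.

w2 = b NAND e = true NAND true = false
w3 = d NAND e = true NAND true = false
w4 = w3 NAND d = false NAND true = true
w5 = w4 NAND w3 = true NAND false = true
w7 = w5 NAND d = true NAND true = false
w9 = w2 OR w7 = false OR false = false

w3 = false, w5 = true, w9 = false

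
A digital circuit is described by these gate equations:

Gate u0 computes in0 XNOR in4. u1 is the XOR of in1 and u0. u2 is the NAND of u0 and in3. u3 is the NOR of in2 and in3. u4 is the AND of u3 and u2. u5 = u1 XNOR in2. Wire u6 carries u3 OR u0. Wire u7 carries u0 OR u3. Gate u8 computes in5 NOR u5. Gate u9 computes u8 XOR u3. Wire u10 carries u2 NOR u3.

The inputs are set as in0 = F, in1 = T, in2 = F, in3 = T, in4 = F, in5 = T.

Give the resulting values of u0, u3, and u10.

u0 = in0 XNOR in4 = F XNOR F = T
u2 = u0 NAND in3 = T NAND T = F
u3 = in2 NOR in3 = F NOR T = F
u10 = u2 NOR u3 = F NOR F = T

u0 = T  u3 = F  u10 = T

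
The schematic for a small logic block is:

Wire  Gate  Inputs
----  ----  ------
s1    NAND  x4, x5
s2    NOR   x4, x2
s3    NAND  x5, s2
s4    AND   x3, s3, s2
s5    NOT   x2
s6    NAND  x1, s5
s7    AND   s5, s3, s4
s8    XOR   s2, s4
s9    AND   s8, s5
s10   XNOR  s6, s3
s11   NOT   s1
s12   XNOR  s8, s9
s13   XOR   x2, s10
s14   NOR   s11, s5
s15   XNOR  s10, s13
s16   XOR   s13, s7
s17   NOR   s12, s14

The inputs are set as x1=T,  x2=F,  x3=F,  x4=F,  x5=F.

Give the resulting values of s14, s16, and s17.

s14 = F  s16 = F  s17 = F

s1 = x4 NAND x5 = F NAND F = T
s2 = x4 NOR x2 = F NOR F = T
s3 = x5 NAND s2 = F NAND T = T
s4 = x3 AND s3 AND s2 = F AND T AND T = F
s5 = NOT x2 = NOT F = T
s6 = x1 NAND s5 = T NAND T = F
s7 = s5 AND s3 AND s4 = T AND T AND F = F
s8 = s2 XOR s4 = T XOR F = T
s9 = s8 AND s5 = T AND T = T
s10 = s6 XNOR s3 = F XNOR T = F
s11 = NOT s1 = NOT T = F
s12 = s8 XNOR s9 = T XNOR T = T
s13 = x2 XOR s10 = F XOR F = F
s14 = s11 NOR s5 = F NOR T = F
s16 = s13 XOR s7 = F XOR F = F
s17 = s12 NOR s14 = T NOR F = F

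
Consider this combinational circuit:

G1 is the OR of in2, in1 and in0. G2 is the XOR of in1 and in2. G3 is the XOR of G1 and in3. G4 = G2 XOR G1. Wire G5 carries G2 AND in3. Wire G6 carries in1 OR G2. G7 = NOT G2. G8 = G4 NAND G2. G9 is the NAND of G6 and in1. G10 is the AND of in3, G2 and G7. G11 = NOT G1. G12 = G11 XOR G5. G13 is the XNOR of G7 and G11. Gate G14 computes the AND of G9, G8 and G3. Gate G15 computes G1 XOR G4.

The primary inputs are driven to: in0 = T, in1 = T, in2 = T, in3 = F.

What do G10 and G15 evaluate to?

G1 = in2 OR in1 OR in0 = T OR T OR T = T
G2 = in1 XOR in2 = T XOR T = F
G4 = G2 XOR G1 = F XOR T = T
G7 = NOT G2 = NOT F = T
G10 = in3 AND G2 AND G7 = F AND F AND T = F
G15 = G1 XOR G4 = T XOR T = F

G10 = F, G15 = F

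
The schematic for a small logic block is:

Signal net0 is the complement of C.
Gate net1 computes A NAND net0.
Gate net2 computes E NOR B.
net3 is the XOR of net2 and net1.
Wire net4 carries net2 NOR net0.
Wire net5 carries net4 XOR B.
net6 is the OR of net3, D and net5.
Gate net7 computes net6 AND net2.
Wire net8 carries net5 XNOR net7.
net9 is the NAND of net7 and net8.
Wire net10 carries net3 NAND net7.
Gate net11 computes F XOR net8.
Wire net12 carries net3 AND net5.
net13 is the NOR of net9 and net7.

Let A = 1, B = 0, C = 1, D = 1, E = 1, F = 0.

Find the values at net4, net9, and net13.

net4 = 1, net9 = 1, net13 = 0

net0 = NOT C = NOT 1 = 0
net1 = A NAND net0 = 1 NAND 0 = 1
net2 = E NOR B = 1 NOR 0 = 0
net3 = net2 XOR net1 = 0 XOR 1 = 1
net4 = net2 NOR net0 = 0 NOR 0 = 1
net5 = net4 XOR B = 1 XOR 0 = 1
net6 = net3 OR D OR net5 = 1 OR 1 OR 1 = 1
net7 = net6 AND net2 = 1 AND 0 = 0
net8 = net5 XNOR net7 = 1 XNOR 0 = 0
net9 = net7 NAND net8 = 0 NAND 0 = 1
net13 = net9 NOR net7 = 1 NOR 0 = 0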